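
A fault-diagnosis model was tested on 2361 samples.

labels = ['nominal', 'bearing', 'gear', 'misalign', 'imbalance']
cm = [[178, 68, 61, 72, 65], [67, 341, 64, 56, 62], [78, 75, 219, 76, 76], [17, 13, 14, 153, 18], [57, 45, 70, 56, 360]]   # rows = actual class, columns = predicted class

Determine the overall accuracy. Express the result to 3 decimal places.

Accuracy = trace / total = (178+341+219+153+360=1251) / 2361 = 1251/2361 = 0.530

0.530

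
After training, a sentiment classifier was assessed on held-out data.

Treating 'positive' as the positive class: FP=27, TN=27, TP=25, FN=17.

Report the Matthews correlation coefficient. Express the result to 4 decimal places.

0.0948

MCC = (TP·TN − FP·FN) / √((TP+FP)(TP+FN)(TN+FP)(TN+FN))
Numerator = 25·27 − 27·17 = 216
Denominator = √(52·42·54·44) = √5189184 = 2277.9781
MCC = 216 / 2277.9781 = 0.0948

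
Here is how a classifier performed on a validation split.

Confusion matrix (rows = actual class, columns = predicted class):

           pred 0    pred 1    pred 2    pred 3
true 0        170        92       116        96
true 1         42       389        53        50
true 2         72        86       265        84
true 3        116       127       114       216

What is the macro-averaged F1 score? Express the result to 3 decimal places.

0.487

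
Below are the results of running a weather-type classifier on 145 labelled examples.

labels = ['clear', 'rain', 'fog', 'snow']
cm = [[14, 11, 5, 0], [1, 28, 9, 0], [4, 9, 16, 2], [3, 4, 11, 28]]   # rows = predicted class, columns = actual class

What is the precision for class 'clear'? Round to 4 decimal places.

0.4667

Treat 'clear' as positive and all other classes as negative.
precision = TP/(TP+FP).
clear: TP=14, FP=11+5+0=16 → 14/30 = 0.46667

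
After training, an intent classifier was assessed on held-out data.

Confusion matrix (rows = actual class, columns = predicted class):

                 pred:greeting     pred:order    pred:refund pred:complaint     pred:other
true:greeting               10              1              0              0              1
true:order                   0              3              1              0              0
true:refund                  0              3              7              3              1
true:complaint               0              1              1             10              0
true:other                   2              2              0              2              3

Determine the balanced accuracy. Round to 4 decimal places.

Balanced accuracy = mean of per-class recall.
  greeting: recall = 10/12 = 0.83333
  order: recall = 3/4 = 0.75000
  refund: recall = 7/14 = 0.50000
  complaint: recall = 10/12 = 0.83333
  other: recall = 3/9 = 0.33333
Mean = (0.83333 + 0.75000 + 0.50000 + 0.83333 + 0.33333) / 5 = 0.6500

0.6500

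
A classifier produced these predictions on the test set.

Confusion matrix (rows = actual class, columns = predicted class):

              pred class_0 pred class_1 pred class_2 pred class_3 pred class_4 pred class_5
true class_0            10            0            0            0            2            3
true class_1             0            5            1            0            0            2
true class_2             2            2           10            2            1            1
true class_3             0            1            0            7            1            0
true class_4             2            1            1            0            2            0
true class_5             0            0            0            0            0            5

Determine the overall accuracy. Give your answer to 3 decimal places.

Accuracy = trace / total = (10+5+10+7+2+5=39) / 61 = 39/61 = 0.639

0.639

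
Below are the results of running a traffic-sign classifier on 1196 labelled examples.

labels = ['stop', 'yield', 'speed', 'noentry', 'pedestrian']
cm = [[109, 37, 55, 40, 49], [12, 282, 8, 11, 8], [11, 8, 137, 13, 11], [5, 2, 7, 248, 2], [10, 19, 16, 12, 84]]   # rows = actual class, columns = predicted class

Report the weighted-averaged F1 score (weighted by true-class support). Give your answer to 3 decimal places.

0.703

Per-class F1 score (2·TP/(2·TP+FP+FN)):
  stop: TP=109, FP=12+11+5+10=38, FN=37+55+40+49=181 → 218/437 = 0.4989
  yield: TP=282, FP=37+8+2+19=66, FN=12+8+11+8=39 → 564/669 = 0.8430
  speed: TP=137, FP=55+8+7+16=86, FN=11+8+13+11=43 → 274/403 = 0.6799
  noentry: TP=248, FP=40+11+13+12=76, FN=5+2+7+2=16 → 496/588 = 0.8435
  pedestrian: TP=84, FP=49+8+11+2=70, FN=10+19+16+12=57 → 168/295 = 0.5695
Weighted-F1 score = Σ (supportᵢ/N)·F1 scoreᵢ with N=1196: (290/1196)·0.4989 + (321/1196)·0.8430 + (180/1196)·0.6799 + (264/1196)·0.8435 + (141/1196)·0.5695 = 0.703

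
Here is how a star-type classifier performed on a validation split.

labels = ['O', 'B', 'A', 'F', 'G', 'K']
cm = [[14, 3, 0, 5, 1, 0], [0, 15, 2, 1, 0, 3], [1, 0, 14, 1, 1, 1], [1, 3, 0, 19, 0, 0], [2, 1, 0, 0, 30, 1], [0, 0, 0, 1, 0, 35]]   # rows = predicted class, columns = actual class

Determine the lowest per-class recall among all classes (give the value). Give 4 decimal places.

0.6818

Per-class recall (TP/(TP+FN)):
  O: TP=14, FN=0+1+1+2+0=4 → 14/18 = 0.77778
  B: TP=15, FN=3+0+3+1+0=7 → 15/22 = 0.68182
  A: TP=14, FN=0+2+0+0+0=2 → 14/16 = 0.87500
  F: TP=19, FN=5+1+1+0+1=8 → 19/27 = 0.70370
  G: TP=30, FN=1+0+1+0+0=2 → 30/32 = 0.93750
  K: TP=35, FN=0+3+1+0+1=5 → 35/40 = 0.87500
Lowest is class 'B' with recall = 0.6818.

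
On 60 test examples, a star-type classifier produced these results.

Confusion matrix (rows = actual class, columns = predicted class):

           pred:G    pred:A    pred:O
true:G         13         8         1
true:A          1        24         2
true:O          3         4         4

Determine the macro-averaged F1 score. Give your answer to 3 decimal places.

Per-class F1 score (2·TP/(2·TP+FP+FN)):
  G: TP=13, FP=1+3=4, FN=8+1=9 → 26/39 = 0.6667
  A: TP=24, FP=8+4=12, FN=1+2=3 → 48/63 = 0.7619
  O: TP=4, FP=1+2=3, FN=3+4=7 → 8/18 = 0.4444
Macro-F1 score = mean = (0.6667 + 0.7619 + 0.4444) / 3 = 0.624

0.624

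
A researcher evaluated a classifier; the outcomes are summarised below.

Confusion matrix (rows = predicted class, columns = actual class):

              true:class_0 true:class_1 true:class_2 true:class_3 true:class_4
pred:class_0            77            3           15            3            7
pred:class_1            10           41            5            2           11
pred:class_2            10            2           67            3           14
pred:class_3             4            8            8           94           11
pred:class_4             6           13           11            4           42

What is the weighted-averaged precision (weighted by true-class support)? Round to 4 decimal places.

0.6772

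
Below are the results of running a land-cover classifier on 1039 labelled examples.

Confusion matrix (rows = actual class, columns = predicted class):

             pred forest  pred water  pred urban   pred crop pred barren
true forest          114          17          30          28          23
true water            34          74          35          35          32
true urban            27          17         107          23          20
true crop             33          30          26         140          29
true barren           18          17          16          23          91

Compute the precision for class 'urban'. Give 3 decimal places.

0.500

precision = TP/(TP+FP).
urban: TP=107, FP=30+35+26+16=107 → 107/214 = 0.5000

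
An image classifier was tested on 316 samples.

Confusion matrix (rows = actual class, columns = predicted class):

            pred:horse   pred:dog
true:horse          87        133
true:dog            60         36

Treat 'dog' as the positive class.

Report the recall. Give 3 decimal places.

Recall = TP/(TP+FN) = 36/(36+60) = 36/96 = 0.375

0.375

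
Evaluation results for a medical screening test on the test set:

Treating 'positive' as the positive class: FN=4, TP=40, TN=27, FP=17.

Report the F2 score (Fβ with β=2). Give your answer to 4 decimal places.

Fβ = (1+β²)·TP / ((1+β²)·TP + β²·FN + FP), with β²=4
= 5·40 / (5·40 + 4·4 + 17) = 0.8584

0.8584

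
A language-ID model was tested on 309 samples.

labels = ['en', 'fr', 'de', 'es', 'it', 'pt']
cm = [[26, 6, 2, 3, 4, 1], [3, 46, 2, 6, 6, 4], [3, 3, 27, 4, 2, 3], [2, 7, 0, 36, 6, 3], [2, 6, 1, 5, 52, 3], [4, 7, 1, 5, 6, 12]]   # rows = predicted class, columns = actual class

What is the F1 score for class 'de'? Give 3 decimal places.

F1 score = 2·TP/(2·TP+FP+FN).
de: TP=27, FP=3+3+4+2+3=15, FN=2+2+0+1+1=6 → 54/75 = 0.7200

0.720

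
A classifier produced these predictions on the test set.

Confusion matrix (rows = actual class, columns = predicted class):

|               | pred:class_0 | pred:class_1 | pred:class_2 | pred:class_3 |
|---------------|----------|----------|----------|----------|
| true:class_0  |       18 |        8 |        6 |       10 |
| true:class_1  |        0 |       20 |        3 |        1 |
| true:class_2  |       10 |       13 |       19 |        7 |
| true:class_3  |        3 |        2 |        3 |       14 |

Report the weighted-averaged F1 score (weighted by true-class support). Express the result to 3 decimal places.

0.509

Per-class F1 score (2·TP/(2·TP+FP+FN)):
  class_0: TP=18, FP=0+10+3=13, FN=8+6+10=24 → 36/73 = 0.4932
  class_1: TP=20, FP=8+13+2=23, FN=0+3+1=4 → 40/67 = 0.5970
  class_2: TP=19, FP=6+3+3=12, FN=10+13+7=30 → 38/80 = 0.4750
  class_3: TP=14, FP=10+1+7=18, FN=3+2+3=8 → 28/54 = 0.5185
Weighted-F1 score = Σ (supportᵢ/N)·F1 scoreᵢ with N=137: (42/137)·0.4932 + (24/137)·0.5970 + (49/137)·0.4750 + (22/137)·0.5185 = 0.509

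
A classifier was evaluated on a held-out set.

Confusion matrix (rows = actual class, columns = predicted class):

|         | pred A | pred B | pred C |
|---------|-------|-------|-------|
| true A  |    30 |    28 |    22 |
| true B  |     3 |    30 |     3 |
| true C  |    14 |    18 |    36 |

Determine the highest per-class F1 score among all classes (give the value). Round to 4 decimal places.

0.5581

Per-class F1 score (2·TP/(2·TP+FP+FN)):
  A: TP=30, FP=3+14=17, FN=28+22=50 → 60/127 = 0.47244
  B: TP=30, FP=28+18=46, FN=3+3=6 → 60/112 = 0.53571
  C: TP=36, FP=22+3=25, FN=14+18=32 → 72/129 = 0.55814
Highest is class 'C' with F1 score = 0.5581.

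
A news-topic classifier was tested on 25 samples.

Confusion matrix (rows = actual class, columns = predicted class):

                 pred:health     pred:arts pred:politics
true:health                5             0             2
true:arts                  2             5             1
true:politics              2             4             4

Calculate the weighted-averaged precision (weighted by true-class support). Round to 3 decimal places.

Per-class precision (TP/(TP+FP)):
  health: TP=5, FP=2+2=4 → 5/9 = 0.5556
  arts: TP=5, FP=0+4=4 → 5/9 = 0.5556
  politics: TP=4, FP=2+1=3 → 4/7 = 0.5714
Weighted-precision = Σ (supportᵢ/N)·precisionᵢ with N=25: (7/25)·0.5556 + (8/25)·0.5556 + (10/25)·0.5714 = 0.562

0.562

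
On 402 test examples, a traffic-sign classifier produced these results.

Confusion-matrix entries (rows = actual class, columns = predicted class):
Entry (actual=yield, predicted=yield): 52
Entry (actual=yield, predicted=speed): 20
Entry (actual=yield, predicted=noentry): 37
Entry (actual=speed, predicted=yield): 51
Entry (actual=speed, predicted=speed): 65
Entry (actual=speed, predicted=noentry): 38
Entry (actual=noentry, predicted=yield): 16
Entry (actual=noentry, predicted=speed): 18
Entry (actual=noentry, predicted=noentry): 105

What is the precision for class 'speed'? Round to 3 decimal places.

0.631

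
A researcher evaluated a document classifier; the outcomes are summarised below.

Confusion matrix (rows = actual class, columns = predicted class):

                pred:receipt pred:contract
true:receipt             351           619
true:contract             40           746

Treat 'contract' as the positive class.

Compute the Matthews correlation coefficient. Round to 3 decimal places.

MCC = (TP·TN − FP·FN) / √((TP+FP)(TP+FN)(TN+FP)(TN+FN))
Numerator = 746·351 − 619·40 = 237086
Denominator = √(1365·786·970·391) = √406914990300 = 637898.8872
MCC = 237086 / 637898.8872 = 0.372

0.372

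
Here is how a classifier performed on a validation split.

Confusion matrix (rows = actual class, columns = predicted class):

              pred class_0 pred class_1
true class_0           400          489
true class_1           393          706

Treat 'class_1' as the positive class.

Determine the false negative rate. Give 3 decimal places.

0.358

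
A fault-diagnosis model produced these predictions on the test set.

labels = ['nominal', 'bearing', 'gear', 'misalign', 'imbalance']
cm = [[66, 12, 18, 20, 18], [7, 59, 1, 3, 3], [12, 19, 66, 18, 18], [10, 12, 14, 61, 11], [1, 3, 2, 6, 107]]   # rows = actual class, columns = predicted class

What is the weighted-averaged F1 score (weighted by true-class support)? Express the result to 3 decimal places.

0.624

Per-class F1 score (2·TP/(2·TP+FP+FN)):
  nominal: TP=66, FP=7+12+10+1=30, FN=12+18+20+18=68 → 132/230 = 0.5739
  bearing: TP=59, FP=12+19+12+3=46, FN=7+1+3+3=14 → 118/178 = 0.6629
  gear: TP=66, FP=18+1+14+2=35, FN=12+19+18+18=67 → 132/234 = 0.5641
  misalign: TP=61, FP=20+3+18+6=47, FN=10+12+14+11=47 → 122/216 = 0.5648
  imbalance: TP=107, FP=18+3+18+11=50, FN=1+3+2+6=12 → 214/276 = 0.7754
Weighted-F1 score = Σ (supportᵢ/N)·F1 scoreᵢ with N=567: (134/567)·0.5739 + (73/567)·0.6629 + (133/567)·0.5641 + (108/567)·0.5648 + (119/567)·0.7754 = 0.624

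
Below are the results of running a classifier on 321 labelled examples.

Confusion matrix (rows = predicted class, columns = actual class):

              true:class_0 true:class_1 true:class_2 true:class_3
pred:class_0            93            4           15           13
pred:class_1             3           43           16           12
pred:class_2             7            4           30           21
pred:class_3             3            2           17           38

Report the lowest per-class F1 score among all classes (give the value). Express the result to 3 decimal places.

0.429

Per-class F1 score (2·TP/(2·TP+FP+FN)):
  class_0: TP=93, FP=4+15+13=32, FN=3+7+3=13 → 186/231 = 0.8052
  class_1: TP=43, FP=3+16+12=31, FN=4+4+2=10 → 86/127 = 0.6772
  class_2: TP=30, FP=7+4+21=32, FN=15+16+17=48 → 60/140 = 0.4286
  class_3: TP=38, FP=3+2+17=22, FN=13+12+21=46 → 76/144 = 0.5278
Lowest is class 'class_2' with F1 score = 0.429.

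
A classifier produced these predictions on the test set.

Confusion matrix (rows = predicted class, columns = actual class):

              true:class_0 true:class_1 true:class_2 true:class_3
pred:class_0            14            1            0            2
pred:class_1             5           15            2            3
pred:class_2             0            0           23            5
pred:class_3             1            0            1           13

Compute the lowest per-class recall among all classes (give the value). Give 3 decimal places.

0.565

Per-class recall (TP/(TP+FN)):
  class_0: TP=14, FN=5+0+1=6 → 14/20 = 0.7000
  class_1: TP=15, FN=1+0+0=1 → 15/16 = 0.9375
  class_2: TP=23, FN=0+2+1=3 → 23/26 = 0.8846
  class_3: TP=13, FN=2+3+5=10 → 13/23 = 0.5652
Lowest is class 'class_3' with recall = 0.565.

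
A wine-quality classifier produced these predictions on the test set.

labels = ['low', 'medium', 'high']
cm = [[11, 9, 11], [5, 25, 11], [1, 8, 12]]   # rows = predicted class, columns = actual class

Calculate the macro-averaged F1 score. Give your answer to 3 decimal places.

0.499

Per-class F1 score (2·TP/(2·TP+FP+FN)):
  low: TP=11, FP=9+11=20, FN=5+1=6 → 22/48 = 0.4583
  medium: TP=25, FP=5+11=16, FN=9+8=17 → 50/83 = 0.6024
  high: TP=12, FP=1+8=9, FN=11+11=22 → 24/55 = 0.4364
Macro-F1 score = mean = (0.4583 + 0.6024 + 0.4364) / 3 = 0.499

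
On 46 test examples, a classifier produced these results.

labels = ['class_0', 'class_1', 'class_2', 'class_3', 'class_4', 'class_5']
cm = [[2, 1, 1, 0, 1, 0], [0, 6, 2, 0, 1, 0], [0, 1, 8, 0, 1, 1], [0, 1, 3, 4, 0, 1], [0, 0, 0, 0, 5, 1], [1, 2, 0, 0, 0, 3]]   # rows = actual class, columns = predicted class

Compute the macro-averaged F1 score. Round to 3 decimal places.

0.595

Per-class F1 score (2·TP/(2·TP+FP+FN)):
  class_0: TP=2, FP=0+0+0+0+1=1, FN=1+1+0+1+0=3 → 4/8 = 0.5000
  class_1: TP=6, FP=1+1+1+0+2=5, FN=0+2+0+1+0=3 → 12/20 = 0.6000
  class_2: TP=8, FP=1+2+3+0+0=6, FN=0+1+0+1+1=3 → 16/25 = 0.6400
  class_3: TP=4, FP=0+0+0+0+0=0, FN=0+1+3+0+1=5 → 8/13 = 0.6154
  class_4: TP=5, FP=1+1+1+0+0=3, FN=0+0+0+0+1=1 → 10/14 = 0.7143
  class_5: TP=3, FP=0+0+1+1+1=3, FN=1+2+0+0+0=3 → 6/12 = 0.5000
Macro-F1 score = mean = (0.5000 + 0.6000 + 0.6400 + 0.6154 + 0.7143 + 0.5000) / 6 = 0.595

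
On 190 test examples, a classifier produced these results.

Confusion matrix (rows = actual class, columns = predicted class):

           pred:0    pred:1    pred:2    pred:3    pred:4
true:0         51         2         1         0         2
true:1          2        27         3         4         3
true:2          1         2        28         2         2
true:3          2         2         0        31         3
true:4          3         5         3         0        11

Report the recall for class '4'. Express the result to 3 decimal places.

0.500

One-vs-rest for '4': TP = diagonal; FP = other classes predicted '4'; FN = '4' predicted as other.
recall = TP/(TP+FN).
4: TP=11, FN=3+5+3+0=11 → 11/22 = 0.5000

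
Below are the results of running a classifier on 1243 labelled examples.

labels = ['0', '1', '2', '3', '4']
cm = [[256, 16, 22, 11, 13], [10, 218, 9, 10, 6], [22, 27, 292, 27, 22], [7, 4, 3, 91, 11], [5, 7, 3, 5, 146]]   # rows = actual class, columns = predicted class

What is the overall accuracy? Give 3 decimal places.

0.807

Accuracy = trace / total = (256+218+292+91+146=1003) / 1243 = 1003/1243 = 0.807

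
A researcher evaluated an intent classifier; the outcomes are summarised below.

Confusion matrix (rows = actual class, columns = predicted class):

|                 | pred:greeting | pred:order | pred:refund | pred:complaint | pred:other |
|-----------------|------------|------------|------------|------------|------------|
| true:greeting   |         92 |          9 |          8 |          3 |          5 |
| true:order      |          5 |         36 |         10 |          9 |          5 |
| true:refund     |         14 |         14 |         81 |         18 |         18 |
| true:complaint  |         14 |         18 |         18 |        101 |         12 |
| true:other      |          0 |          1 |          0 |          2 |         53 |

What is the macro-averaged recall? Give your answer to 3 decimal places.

Per-class recall (TP/(TP+FN)):
  greeting: TP=92, FN=9+8+3+5=25 → 92/117 = 0.7863
  order: TP=36, FN=5+10+9+5=29 → 36/65 = 0.5538
  refund: TP=81, FN=14+14+18+18=64 → 81/145 = 0.5586
  complaint: TP=101, FN=14+18+18+12=62 → 101/163 = 0.6196
  other: TP=53, FN=0+1+0+2=3 → 53/56 = 0.9464
Macro-recall = mean = (0.7863 + 0.5538 + 0.5586 + 0.6196 + 0.9464) / 5 = 0.693

0.693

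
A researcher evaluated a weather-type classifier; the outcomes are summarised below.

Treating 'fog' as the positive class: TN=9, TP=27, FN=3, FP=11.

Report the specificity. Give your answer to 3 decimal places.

Specificity = TN/(TN+FP) = 9/(9+11) = 0.450

0.450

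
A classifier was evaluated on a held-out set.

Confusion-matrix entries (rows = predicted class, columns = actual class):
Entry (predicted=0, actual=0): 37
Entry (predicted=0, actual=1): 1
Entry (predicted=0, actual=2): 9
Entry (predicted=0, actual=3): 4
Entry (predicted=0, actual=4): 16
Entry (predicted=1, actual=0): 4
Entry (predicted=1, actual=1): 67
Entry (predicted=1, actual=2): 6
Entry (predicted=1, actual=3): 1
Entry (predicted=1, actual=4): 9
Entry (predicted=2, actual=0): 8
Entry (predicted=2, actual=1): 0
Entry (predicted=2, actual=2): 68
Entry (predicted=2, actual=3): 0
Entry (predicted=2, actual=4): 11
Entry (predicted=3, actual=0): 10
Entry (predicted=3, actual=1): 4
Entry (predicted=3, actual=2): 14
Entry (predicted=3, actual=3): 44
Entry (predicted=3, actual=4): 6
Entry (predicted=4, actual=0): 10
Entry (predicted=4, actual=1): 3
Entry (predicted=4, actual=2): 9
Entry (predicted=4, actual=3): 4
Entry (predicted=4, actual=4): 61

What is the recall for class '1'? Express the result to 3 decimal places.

Treat '1' as positive and all other classes as negative.
recall = TP/(TP+FN).
1: TP=67, FN=1+0+4+3=8 → 67/75 = 0.8933

0.893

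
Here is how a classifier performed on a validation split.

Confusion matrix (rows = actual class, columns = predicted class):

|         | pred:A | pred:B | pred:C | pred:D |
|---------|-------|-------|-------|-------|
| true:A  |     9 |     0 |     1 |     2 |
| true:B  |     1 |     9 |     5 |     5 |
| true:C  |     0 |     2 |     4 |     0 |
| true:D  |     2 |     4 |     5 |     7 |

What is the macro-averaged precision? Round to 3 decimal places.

Per-class precision (TP/(TP+FP)):
  A: TP=9, FP=1+0+2=3 → 9/12 = 0.7500
  B: TP=9, FP=0+2+4=6 → 9/15 = 0.6000
  C: TP=4, FP=1+5+5=11 → 4/15 = 0.2667
  D: TP=7, FP=2+5+0=7 → 7/14 = 0.5000
Macro-precision = mean = (0.7500 + 0.6000 + 0.2667 + 0.5000) / 4 = 0.529

0.529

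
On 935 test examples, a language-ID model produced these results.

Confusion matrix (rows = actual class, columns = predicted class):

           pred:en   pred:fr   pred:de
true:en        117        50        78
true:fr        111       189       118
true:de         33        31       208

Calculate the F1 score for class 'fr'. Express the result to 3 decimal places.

0.549

One-vs-rest for 'fr': TP = diagonal; FP = other classes predicted 'fr'; FN = 'fr' predicted as other.
F1 score = 2·TP/(2·TP+FP+FN).
fr: TP=189, FP=50+31=81, FN=111+118=229 → 378/688 = 0.5494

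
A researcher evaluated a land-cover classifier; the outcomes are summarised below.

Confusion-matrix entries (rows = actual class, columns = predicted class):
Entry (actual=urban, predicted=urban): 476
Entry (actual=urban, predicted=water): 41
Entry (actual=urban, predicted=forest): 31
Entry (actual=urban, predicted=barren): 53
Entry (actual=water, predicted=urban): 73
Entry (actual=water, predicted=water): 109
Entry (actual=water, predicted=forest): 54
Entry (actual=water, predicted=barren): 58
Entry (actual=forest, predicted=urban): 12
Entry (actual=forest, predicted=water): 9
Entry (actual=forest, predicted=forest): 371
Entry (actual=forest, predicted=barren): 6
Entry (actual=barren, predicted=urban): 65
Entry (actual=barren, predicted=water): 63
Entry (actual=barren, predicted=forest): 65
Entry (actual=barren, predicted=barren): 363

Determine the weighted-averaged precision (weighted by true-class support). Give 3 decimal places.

Per-class precision (TP/(TP+FP)):
  urban: TP=476, FP=73+12+65=150 → 476/626 = 0.7604
  water: TP=109, FP=41+9+63=113 → 109/222 = 0.4910
  forest: TP=371, FP=31+54+65=150 → 371/521 = 0.7121
  barren: TP=363, FP=53+58+6=117 → 363/480 = 0.7563
Weighted-precision = Σ (supportᵢ/N)·precisionᵢ with N=1849: (601/1849)·0.7604 + (294/1849)·0.4910 + (398/1849)·0.7121 + (556/1849)·0.7563 = 0.706

0.706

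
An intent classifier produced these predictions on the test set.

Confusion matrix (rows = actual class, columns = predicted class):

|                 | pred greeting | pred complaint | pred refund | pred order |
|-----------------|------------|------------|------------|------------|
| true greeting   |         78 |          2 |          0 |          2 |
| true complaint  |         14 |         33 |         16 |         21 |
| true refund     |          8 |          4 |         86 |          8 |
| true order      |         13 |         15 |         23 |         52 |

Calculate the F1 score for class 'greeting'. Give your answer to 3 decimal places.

F1 score = 2·TP/(2·TP+FP+FN).
greeting: TP=78, FP=14+8+13=35, FN=2+0+2=4 → 156/195 = 0.8000

0.800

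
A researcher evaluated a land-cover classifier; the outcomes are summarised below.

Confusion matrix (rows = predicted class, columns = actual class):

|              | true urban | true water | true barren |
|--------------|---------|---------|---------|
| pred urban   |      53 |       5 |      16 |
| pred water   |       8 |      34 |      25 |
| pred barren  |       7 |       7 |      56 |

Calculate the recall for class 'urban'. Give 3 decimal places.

0.779

One-vs-rest for 'urban': TP = diagonal; FP = other classes predicted 'urban'; FN = 'urban' predicted as other.
recall = TP/(TP+FN).
urban: TP=53, FN=8+7=15 → 53/68 = 0.7794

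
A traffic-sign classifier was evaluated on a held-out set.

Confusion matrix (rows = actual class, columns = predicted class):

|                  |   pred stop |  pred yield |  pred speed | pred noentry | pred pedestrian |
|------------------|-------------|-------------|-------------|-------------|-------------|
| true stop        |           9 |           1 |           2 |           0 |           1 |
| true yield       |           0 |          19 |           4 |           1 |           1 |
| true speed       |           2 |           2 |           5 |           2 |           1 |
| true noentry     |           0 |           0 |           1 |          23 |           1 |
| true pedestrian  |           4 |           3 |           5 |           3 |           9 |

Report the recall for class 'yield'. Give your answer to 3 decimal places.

Treat 'yield' as positive and all other classes as negative.
recall = TP/(TP+FN).
yield: TP=19, FN=0+4+1+1=6 → 19/25 = 0.7600

0.760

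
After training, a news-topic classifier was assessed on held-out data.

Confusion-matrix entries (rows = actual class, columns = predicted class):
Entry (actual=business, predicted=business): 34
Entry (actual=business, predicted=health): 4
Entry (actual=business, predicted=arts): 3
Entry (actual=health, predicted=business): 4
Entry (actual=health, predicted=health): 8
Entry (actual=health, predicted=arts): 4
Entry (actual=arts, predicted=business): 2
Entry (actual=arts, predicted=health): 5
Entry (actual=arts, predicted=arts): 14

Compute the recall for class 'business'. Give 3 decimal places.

One-vs-rest for 'business': TP = diagonal; FP = other classes predicted 'business'; FN = 'business' predicted as other.
recall = TP/(TP+FN).
business: TP=34, FN=4+3=7 → 34/41 = 0.8293

0.829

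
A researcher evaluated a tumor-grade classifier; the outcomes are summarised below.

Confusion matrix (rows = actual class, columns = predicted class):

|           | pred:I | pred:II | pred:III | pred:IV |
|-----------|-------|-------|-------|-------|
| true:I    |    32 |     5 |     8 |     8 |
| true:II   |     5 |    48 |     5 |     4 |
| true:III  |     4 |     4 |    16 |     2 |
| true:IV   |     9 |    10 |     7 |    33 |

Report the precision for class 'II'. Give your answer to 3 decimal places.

One-vs-rest for 'II': TP = diagonal; FP = other classes predicted 'II'; FN = 'II' predicted as other.
precision = TP/(TP+FP).
II: TP=48, FP=5+4+10=19 → 48/67 = 0.7164

0.716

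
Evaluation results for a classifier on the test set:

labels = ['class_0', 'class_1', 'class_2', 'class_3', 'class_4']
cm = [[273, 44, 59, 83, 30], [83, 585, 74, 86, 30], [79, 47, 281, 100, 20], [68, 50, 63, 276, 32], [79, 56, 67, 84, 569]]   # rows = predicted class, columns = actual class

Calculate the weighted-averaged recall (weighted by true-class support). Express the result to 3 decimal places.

0.617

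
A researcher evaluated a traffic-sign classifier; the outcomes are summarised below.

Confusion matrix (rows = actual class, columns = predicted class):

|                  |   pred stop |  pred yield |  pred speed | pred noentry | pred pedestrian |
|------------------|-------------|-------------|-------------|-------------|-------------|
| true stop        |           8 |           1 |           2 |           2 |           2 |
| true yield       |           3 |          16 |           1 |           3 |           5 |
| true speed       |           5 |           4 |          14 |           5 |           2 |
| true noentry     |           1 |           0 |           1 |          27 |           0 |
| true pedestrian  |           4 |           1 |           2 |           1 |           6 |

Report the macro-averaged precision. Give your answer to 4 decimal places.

0.5838

Per-class precision (TP/(TP+FP)):
  stop: TP=8, FP=3+5+1+4=13 → 8/21 = 0.38095
  yield: TP=16, FP=1+4+0+1=6 → 16/22 = 0.72727
  speed: TP=14, FP=2+1+1+2=6 → 14/20 = 0.70000
  noentry: TP=27, FP=2+3+5+1=11 → 27/38 = 0.71053
  pedestrian: TP=6, FP=2+5+2+0=9 → 6/15 = 0.40000
Macro-precision = mean = (0.38095 + 0.72727 + 0.70000 + 0.71053 + 0.40000) / 5 = 0.5838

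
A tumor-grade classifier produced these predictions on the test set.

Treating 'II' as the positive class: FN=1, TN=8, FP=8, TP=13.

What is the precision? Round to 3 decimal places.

Precision = TP/(TP+FP) = 13/(13+8) = 13/21 = 0.619

0.619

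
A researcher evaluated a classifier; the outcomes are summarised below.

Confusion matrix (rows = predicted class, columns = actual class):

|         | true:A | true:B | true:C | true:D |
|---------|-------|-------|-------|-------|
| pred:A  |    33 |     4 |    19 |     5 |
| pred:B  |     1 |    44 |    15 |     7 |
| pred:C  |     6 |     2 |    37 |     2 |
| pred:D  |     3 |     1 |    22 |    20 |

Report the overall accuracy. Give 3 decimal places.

Accuracy = trace / total = (33+44+37+20=134) / 221 = 134/221 = 0.606

0.606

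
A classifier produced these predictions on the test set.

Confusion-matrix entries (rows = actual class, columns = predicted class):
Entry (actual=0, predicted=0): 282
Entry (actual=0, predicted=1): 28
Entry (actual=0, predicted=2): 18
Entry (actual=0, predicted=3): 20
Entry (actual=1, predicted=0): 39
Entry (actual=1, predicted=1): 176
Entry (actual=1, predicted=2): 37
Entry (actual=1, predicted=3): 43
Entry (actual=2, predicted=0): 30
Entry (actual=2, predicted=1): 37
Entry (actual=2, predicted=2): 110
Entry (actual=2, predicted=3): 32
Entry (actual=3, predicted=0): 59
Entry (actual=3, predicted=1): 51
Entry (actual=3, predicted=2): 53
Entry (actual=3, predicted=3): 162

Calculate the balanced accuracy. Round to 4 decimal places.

Balanced accuracy = mean of per-class recall.
  0: recall = 282/348 = 0.81034
  1: recall = 176/295 = 0.59661
  2: recall = 110/209 = 0.52632
  3: recall = 162/325 = 0.49846
Mean = (0.81034 + 0.59661 + 0.52632 + 0.49846) / 4 = 0.6079

0.6079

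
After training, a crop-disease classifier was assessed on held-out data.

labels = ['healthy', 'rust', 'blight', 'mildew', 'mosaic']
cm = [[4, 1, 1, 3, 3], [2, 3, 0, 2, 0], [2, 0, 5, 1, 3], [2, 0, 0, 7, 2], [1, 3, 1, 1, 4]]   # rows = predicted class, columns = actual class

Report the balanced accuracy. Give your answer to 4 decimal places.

0.4680

Balanced accuracy = mean of per-class recall.
  healthy: recall = 4/11 = 0.36364
  rust: recall = 3/7 = 0.42857
  blight: recall = 5/7 = 0.71429
  mildew: recall = 7/14 = 0.50000
  mosaic: recall = 4/12 = 0.33333
Mean = (0.36364 + 0.42857 + 0.71429 + 0.50000 + 0.33333) / 5 = 0.4680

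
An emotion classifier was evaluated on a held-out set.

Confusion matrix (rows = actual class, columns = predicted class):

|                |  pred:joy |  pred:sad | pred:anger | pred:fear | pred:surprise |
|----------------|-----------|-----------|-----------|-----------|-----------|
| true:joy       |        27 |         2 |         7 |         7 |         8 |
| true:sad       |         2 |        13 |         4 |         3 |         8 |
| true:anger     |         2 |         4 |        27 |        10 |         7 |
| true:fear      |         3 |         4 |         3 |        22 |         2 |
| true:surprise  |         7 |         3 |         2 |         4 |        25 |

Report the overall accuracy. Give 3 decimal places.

0.553

Accuracy = trace / total = (27+13+27+22+25=114) / 206 = 114/206 = 0.553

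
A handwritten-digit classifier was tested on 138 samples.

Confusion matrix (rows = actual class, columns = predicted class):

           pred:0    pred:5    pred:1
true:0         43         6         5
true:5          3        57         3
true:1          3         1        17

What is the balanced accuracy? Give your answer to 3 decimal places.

Balanced accuracy = mean of per-class recall.
  0: recall = 43/54 = 0.7963
  5: recall = 57/63 = 0.9048
  1: recall = 17/21 = 0.8095
Mean = (0.7963 + 0.9048 + 0.8095) / 3 = 0.837

0.837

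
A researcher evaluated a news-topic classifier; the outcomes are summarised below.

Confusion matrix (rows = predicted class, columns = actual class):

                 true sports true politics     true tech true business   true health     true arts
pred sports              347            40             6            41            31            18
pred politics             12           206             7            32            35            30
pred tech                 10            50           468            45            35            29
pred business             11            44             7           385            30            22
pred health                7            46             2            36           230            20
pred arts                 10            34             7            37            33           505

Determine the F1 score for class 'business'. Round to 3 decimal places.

Treat 'business' as positive and all other classes as negative.
F1 score = 2·TP/(2·TP+FP+FN).
business: TP=385, FP=11+44+7+30+22=114, FN=41+32+45+36+37=191 → 770/1075 = 0.7163

0.716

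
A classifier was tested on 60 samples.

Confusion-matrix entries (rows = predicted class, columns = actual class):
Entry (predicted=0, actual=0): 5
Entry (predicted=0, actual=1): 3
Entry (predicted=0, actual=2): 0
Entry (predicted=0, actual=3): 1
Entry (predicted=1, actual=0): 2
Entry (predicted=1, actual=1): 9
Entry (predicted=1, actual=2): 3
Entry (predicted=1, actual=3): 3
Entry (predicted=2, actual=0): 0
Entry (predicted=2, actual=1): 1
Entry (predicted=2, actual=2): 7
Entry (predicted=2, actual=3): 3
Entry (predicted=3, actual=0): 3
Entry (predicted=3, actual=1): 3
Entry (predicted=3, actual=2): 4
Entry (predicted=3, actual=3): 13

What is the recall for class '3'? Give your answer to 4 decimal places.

recall = TP/(TP+FN).
3: TP=13, FN=1+3+3=7 → 13/20 = 0.65000

0.6500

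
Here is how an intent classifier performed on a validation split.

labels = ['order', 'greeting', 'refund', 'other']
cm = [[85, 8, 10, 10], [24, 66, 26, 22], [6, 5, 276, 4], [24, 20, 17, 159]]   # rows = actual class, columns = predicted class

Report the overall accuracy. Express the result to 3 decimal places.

Accuracy = trace / total = (85+66+276+159=586) / 762 = 586/762 = 0.769

0.769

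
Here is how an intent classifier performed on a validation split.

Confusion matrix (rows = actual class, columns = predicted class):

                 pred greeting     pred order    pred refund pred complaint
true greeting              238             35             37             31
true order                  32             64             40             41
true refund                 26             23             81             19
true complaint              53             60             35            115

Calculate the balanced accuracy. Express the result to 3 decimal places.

0.510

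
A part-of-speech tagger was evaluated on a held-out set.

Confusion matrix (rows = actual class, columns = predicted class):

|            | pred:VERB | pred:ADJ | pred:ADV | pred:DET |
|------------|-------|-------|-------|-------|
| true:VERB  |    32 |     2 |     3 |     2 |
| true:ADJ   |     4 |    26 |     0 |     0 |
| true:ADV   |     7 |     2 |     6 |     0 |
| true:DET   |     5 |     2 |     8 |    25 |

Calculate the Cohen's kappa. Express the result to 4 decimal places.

Observed agreement pₒ = trace/N = 89/124 = 0.71774
Expected agreement pₑ = Σ (rowᵢ·colᵢ)/N² = (39·48 + 30·32 + 15·17 + 40·27)/124² = 0.27101
κ = (pₒ − pₑ)/(1 − pₑ) = (0.71774 − 0.27101)/(1 − 0.27101) = 0.6128

0.6128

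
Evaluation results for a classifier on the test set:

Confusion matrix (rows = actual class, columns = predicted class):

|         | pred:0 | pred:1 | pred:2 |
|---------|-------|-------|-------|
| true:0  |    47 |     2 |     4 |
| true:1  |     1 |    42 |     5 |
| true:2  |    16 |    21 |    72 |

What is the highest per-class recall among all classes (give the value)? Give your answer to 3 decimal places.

0.887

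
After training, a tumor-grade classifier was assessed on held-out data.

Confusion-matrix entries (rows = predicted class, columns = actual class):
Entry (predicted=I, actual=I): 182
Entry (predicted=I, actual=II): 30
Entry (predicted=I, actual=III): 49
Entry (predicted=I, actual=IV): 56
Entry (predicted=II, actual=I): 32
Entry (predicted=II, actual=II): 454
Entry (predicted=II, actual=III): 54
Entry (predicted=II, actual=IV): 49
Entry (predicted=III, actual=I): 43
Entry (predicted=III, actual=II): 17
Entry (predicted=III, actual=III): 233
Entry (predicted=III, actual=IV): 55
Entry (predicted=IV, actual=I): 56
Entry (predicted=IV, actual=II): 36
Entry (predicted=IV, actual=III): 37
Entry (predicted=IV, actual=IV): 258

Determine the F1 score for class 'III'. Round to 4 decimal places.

0.6463

F1 score = 2·TP/(2·TP+FP+FN).
III: TP=233, FP=43+17+55=115, FN=49+54+37=140 → 466/721 = 0.64632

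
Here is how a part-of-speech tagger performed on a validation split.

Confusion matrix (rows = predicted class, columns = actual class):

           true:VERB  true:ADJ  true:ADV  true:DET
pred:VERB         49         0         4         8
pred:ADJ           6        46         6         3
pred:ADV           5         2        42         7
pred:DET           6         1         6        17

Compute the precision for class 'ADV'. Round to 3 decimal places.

Treat 'ADV' as positive and all other classes as negative.
precision = TP/(TP+FP).
ADV: TP=42, FP=5+2+7=14 → 42/56 = 0.7500

0.750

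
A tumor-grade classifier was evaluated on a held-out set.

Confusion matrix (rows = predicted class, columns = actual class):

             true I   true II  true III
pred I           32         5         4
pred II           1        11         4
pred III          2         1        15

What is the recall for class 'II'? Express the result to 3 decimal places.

One-vs-rest for 'II': TP = diagonal; FP = other classes predicted 'II'; FN = 'II' predicted as other.
recall = TP/(TP+FN).
II: TP=11, FN=5+1=6 → 11/17 = 0.6471

0.647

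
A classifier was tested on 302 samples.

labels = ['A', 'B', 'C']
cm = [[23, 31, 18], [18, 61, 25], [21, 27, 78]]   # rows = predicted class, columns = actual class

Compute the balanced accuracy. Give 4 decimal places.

Balanced accuracy = mean of per-class recall.
  A: recall = 23/62 = 0.37097
  B: recall = 61/119 = 0.51261
  C: recall = 78/121 = 0.64463
Mean = (0.37097 + 0.51261 + 0.64463) / 3 = 0.5094

0.5094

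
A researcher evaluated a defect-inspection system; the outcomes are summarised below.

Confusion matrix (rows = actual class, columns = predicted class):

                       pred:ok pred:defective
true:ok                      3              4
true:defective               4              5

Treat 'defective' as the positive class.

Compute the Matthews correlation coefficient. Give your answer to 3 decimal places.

MCC = (TP·TN − FP·FN) / √((TP+FP)(TP+FN)(TN+FP)(TN+FN))
Numerator = 5·3 − 4·4 = -1
Denominator = √(9·9·7·7) = √3969 = 63.0000
MCC = -1 / 63.0000 = -0.016

-0.016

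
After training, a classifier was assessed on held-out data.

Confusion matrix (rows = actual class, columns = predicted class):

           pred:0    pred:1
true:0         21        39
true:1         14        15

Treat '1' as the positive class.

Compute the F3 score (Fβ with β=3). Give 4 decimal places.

0.4762

Fβ = (1+β²)·TP / ((1+β²)·TP + β²·FN + FP), with β²=9
= 10·15 / (10·15 + 9·14 + 39) = 0.4762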